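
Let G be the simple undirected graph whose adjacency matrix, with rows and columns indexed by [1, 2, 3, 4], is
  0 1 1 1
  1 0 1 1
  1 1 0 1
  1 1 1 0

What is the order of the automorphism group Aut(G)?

24

Every vertex has degree 3, so G is the complete graph K_4. Any permutation of the 4 vertices preserves K_4, so Aut(K_4) = S_4 of order 4! = 24.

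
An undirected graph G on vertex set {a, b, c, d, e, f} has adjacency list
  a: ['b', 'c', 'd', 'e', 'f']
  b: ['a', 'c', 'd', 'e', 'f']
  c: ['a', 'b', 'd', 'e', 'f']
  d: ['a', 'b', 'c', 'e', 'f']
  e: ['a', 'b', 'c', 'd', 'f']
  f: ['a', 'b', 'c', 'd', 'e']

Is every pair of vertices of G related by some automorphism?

Yes

All 6 vertices are pairwise adjacent: G = K_6. Every bijection on the vertex set is an automorphism of K_6; hence Aut(K_6) ≅ S_6, order 720. This group acts transitively on the 6 vertices.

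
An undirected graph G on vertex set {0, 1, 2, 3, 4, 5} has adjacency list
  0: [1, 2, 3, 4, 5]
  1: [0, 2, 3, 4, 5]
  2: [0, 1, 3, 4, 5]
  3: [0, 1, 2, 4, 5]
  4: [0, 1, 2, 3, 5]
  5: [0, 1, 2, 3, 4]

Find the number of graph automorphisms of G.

All 6 vertices are pairwise adjacent: G = K_6. Every bijection on the vertex set is an automorphism of K_6; hence Aut(K_6) ≅ S_6, order 720.

720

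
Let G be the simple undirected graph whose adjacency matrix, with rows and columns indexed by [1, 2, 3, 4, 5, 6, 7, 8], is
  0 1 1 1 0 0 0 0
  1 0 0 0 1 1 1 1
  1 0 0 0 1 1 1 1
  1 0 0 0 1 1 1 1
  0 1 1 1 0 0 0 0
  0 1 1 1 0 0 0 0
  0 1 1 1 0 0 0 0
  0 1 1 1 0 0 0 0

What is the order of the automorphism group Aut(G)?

720

The vertices split by degree into {2, 3, 4} (degree 5) and {1, 5, 6, 7, 8} (degree 3); every edge runs between the two parts, so G is the complete bipartite graph K_{3,5}. The parts have unequal sizes, so no automorphism swaps them; each part is permuted independently, giving S_3 × S_5 of order 3!·5! = 720.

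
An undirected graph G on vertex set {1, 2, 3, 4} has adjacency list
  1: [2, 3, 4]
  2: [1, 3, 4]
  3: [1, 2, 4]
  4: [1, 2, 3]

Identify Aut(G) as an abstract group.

S_4

Every vertex has degree 3, so G is the complete graph K_4. Any permutation of the 4 vertices preserves K_4, so Aut(K_4) = S_4 of order 4! = 24.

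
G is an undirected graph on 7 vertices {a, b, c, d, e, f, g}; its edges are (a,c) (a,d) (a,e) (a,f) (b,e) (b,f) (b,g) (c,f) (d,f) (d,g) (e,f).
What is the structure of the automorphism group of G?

the trivial group

Degrees alone do not determine every vertex (e.g. b and d both have degree 3), but their neighbour-degree multisets differ: N(b) has degrees [2, 3, 5] while N(d) has degrees [2, 4, 5]. Repeating this refinement separates all vertices, so the only automorphism is the identity.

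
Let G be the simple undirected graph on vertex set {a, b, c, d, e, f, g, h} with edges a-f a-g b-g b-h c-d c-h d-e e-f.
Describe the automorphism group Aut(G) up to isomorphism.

the dihedral group of order 16

G is 2-regular and connected on 8 vertices, i.e. the cycle C_8. C_8 has 8 rotations and 8 reflections, so Aut(C_8) ≅ D_8 of order 16.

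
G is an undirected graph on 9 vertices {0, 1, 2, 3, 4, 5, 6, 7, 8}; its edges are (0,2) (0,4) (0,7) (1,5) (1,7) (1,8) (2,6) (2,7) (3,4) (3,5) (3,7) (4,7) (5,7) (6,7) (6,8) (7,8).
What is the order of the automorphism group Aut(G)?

16

Vertex 7 is the unique vertex of degree 8; the remaining 8 vertices each have degree 3 and induce a cycle, so G is the wheel on 9 vertices with hub 7. Every automorphism fixes the hub and acts on the rim 8-cycle, so Aut(G) ≅ Aut(C_8) = D_8 of order 16.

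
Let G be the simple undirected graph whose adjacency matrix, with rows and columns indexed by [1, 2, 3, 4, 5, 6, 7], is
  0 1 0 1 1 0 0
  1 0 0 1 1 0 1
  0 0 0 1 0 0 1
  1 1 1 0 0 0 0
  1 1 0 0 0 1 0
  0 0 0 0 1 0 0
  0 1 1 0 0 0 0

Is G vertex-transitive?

No

Vertex 2 is the only vertex of degree 4, so every automorphism fixes it; G is not vertex-transitive.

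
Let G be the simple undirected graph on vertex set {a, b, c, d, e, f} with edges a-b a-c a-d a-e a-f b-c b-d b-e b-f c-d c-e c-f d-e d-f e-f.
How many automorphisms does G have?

All 6 vertices are pairwise adjacent: G = K_6. Every bijection on the vertex set is an automorphism of K_6; hence Aut(K_6) ≅ S_6, order 720.

720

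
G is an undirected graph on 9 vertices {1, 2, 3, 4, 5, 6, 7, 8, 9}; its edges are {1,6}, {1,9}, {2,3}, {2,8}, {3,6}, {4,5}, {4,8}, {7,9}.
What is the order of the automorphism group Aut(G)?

2

The degree sequence is [2, 2, 2, 2, 1, 2, 1, 2, 2]; the two degree-1 vertices 5 and 7 are the ends of a path, so G = P_9. The only nontrivial automorphism of a path is the end-to-end reflection, so Aut(G) ≅ Z_2.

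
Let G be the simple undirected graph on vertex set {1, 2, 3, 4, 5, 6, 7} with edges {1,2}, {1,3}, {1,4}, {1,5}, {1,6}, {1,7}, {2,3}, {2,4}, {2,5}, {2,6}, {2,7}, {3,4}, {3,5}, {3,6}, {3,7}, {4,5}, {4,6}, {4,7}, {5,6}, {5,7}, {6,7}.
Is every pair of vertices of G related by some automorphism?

All 7 vertices are pairwise adjacent: G = K_7. Any permutation of the 7 vertices preserves K_7, so Aut(K_7) = S_7 of order 7! = 5040. This group acts transitively on the 7 vertices.

Yes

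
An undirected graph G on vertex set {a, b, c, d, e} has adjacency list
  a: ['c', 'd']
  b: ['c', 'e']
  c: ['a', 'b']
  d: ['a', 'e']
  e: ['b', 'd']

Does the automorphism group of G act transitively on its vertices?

G is 2-regular and connected on 5 vertices, i.e. the cycle C_5. C_5 has 5 rotations and 5 reflections, so Aut(C_5) ≅ D_5 of order 10. This group acts transitively on the 5 vertices.

Yes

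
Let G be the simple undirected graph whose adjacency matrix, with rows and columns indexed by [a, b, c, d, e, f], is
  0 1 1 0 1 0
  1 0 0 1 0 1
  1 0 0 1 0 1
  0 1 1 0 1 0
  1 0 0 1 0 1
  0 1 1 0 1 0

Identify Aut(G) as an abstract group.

S_3 ≀ Z_2

G is 3-regular and bipartite with parts {b, c, e} and {a, d, f} (each part is independent and every cross-pair is an edge), so G = K_{3,3}. Aut(K_{3,3}) is the wreath product S_3 ≀ Z_2: permute within each part, then optionally swap the parts; |Aut| = 2·(3!)² = 72.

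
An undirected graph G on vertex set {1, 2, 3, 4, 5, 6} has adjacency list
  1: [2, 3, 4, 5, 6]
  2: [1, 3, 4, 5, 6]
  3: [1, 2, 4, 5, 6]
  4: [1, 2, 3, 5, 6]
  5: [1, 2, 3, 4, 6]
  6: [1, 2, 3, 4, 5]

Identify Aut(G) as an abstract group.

All 6 vertices are pairwise adjacent: G = K_6. Every bijection on the vertex set is an automorphism of K_6; hence Aut(K_6) ≅ S_6, order 720.

S_6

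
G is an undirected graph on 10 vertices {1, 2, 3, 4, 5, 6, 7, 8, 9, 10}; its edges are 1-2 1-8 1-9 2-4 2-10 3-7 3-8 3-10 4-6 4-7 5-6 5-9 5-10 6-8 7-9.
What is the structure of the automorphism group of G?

G is 3-regular on 10 vertices with no triangles and no 4-cycles (girth 5): this is the Petersen graph. It is a classical fact that the Petersen graph has automorphism group S_5 (order 120), arising from its description as the Kneser graph K(5,2).

S_5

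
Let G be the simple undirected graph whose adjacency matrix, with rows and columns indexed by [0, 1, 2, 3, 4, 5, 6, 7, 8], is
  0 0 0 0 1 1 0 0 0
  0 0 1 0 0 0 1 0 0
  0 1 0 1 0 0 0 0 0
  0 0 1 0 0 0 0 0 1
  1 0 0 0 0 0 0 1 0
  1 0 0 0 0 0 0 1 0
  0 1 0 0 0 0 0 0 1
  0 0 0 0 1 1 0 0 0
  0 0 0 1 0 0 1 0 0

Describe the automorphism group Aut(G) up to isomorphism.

G has two connected components, {1, 2, 3, 6, 8} and {0, 4, 5, 7}; each is 2-regular, so G = C_5 ⊔ C_4. The components are non-isomorphic (different sizes), so Aut(G) = Aut(C_5) × Aut(C_4) = D_5 × D_4 of order 10·8 = 80.

D_5 × D_4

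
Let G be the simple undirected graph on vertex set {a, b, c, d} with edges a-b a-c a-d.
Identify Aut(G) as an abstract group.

Vertex a has degree 3 and every other vertex has degree 1, so G is the star K_{1,3} with centre a. Any automorphism fixes the centre and permutes the 3 leaves freely, so Aut(G) ≅ S_3 of order 3! = 6.

S_3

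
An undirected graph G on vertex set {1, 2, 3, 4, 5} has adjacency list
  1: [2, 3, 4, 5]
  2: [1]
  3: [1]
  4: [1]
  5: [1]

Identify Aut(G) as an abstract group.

the symmetric group on 4 letters

Vertex 1 has degree 4 and every other vertex has degree 1, so G is the star K_{1,4} with centre 1. Any automorphism fixes the centre and permutes the 4 leaves freely, so Aut(G) ≅ S_4 of order 4! = 24.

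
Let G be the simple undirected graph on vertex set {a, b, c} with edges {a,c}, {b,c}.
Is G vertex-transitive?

No

Vertex c is the only vertex of degree 2, so every automorphism fixes it; G is not vertex-transitive.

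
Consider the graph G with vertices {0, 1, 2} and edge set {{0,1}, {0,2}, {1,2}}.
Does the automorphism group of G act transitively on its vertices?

Yes

Every vertex has degree 2, so G is the complete graph K_3. Every bijection on the vertex set is an automorphism of K_3; hence Aut(K_3) ≅ S_3, order 6. This group acts transitively on the 3 vertices.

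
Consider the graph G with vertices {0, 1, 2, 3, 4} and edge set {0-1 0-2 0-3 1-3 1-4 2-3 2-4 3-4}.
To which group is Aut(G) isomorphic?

the dihedral group of order 8

Vertex 3 is the unique vertex of degree 4; the remaining 4 vertices each have degree 3 and induce a cycle, so G is the wheel on 5 vertices with hub 3. With the hub fixed, the remaining symmetry is that of the rim cycle C_4, giving the dihedral group D_4.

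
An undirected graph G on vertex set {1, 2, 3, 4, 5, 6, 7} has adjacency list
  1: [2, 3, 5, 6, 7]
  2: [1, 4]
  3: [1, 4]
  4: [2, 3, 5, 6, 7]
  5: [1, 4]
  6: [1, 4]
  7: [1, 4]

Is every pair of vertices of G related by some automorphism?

No

Automorphisms preserve degree, but G has vertices of degree 2 and vertices of degree 5; no automorphism maps one to the other, so G is not vertex-transitive.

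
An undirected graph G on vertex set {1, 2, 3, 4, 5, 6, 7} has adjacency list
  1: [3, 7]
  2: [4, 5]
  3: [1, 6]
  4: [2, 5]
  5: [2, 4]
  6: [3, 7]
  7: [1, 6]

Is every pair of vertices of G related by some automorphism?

No

G has two connected components, {1, 3, 6, 7} and {2, 4, 5}; each is 2-regular, so G = C_4 ⊔ C_3. The orbit of 1 under Aut(G) is {1, 3, 6, 7}, which does not contain 2, so G is not vertex-transitive.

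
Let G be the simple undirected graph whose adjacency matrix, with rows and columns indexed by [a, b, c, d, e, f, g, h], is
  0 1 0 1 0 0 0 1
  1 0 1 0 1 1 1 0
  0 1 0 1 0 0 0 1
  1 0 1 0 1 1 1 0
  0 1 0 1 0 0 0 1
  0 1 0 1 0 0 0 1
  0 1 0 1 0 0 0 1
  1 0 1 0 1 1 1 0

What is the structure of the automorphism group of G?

The vertices split by degree into {b, d, h} (degree 5) and {a, c, e, f, g} (degree 3); every edge runs between the two parts, so G is the complete bipartite graph K_{3,5}. The parts have unequal sizes, so no automorphism swaps them; each part is permuted independently, giving S_3 × S_5 of order 3!·5! = 720.

S_3 × S_5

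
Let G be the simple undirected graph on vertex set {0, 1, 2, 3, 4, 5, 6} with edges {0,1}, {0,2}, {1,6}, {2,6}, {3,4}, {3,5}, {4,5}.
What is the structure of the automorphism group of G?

G has two connected components, {0, 1, 2, 6} and {3, 4, 5}; each is 2-regular, so G = C_4 ⊔ C_3. No automorphism exchanges components of different sizes, hence Aut(G) is the direct product D_3 × D_4, order 48.

D_3 × D_4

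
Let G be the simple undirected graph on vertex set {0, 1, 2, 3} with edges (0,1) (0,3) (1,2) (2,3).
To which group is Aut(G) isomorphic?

the dihedral group of order 8

Every vertex has degree 2 and the graph is connected, so G is the 4-cycle C_4. The automorphisms of the 4-cycle are exactly the symmetries of a regular 4-gon: the dihedral group D_4, |D_4| = 8.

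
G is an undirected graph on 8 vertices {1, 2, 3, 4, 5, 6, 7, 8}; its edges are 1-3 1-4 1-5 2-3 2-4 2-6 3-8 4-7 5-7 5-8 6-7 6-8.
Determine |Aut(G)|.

G is 3-regular and bipartite on 2^3 = 8 vertices with girth 4; it is the hypercube graph Q_3. Aut(Q_3) consists of the signed permutations of the 3 coordinate axes: 3! permutations times 2^3 sign flips, so |Aut| = 2^3·3! = 48.

48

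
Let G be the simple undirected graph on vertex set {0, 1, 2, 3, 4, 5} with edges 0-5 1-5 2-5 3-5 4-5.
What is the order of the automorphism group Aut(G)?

Vertex 5 has degree 5 and every other vertex has degree 1, so G is the star K_{1,5} with centre 5. Any automorphism fixes the centre and permutes the 5 leaves freely, so Aut(G) ≅ S_5 of order 5! = 120.

120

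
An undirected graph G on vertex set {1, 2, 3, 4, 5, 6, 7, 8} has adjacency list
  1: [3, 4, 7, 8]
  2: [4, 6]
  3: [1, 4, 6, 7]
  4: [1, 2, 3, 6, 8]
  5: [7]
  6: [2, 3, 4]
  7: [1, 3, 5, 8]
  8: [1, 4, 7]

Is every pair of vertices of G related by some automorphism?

No

Vertex 2 is the only vertex of degree 2, so every automorphism fixes it; G is not vertex-transitive.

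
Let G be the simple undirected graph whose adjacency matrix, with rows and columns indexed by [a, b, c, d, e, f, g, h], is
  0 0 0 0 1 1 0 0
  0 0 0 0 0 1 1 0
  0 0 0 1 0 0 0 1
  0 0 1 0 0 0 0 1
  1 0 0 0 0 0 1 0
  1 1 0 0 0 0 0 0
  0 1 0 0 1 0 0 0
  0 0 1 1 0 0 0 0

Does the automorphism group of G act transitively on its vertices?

No

G has two connected components, {a, b, e, f, g} and {c, d, h}; each is 2-regular, so G = C_5 ⊔ C_3. The orbit of a under Aut(G) is {a, b, e, f, g}, which does not contain c, so G is not vertex-transitive.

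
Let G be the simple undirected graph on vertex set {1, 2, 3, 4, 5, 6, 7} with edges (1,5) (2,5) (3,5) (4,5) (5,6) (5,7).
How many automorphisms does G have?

Vertex 5 has degree 6 and every other vertex has degree 1, so G is the star K_{1,6} with centre 5. Any automorphism fixes the centre and permutes the 6 leaves freely, so Aut(G) ≅ S_6 of order 6! = 720.

720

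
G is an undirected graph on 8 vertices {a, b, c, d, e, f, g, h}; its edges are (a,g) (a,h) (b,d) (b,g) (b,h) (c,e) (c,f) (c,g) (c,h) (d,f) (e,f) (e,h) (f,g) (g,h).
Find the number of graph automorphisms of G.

1

Degrees alone do not determine every vertex (e.g. a and d both have degree 2), but their neighbour-degree multisets differ: N(a) has degrees [5, 5] while N(d) has degrees [3, 4]. Repeating this refinement separates all vertices, so the only automorphism is the identity.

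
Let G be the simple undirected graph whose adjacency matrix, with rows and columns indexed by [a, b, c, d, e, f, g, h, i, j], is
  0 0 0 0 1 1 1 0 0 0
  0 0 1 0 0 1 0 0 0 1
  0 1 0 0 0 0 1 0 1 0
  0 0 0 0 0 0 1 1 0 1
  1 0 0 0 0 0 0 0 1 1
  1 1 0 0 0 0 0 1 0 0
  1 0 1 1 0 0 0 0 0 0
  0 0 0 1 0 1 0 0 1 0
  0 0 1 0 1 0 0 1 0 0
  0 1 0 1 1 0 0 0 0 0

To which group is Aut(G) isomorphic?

the symmetric group S_5

G is 3-regular on 10 vertices with no triangles and no 4-cycles (girth 5): this is the Petersen graph. Viewing the Petersen graph as the Kneser graph K(5,2) — vertices are 2-subsets of {1,…,5}, edges join disjoint pairs — its automorphisms are exactly the permutations of the 5-element set, so Aut ≅ S_5 of order 120.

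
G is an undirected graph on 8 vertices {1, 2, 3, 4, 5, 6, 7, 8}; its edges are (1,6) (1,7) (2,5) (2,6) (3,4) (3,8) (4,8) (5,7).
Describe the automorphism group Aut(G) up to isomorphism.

D_3 × D_5

G has two connected components, {1, 2, 5, 6, 7} and {3, 4, 8}; each is 2-regular, so G = C_5 ⊔ C_3. The components are non-isomorphic (different sizes), so Aut(G) = Aut(C_3) × Aut(C_5) = D_3 × D_5 of order 6·10 = 60.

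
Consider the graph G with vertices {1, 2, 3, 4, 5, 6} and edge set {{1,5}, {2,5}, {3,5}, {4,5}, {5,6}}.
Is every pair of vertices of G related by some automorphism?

Vertex 5 is the only vertex of degree 5, so every automorphism fixes it; G is not vertex-transitive.

No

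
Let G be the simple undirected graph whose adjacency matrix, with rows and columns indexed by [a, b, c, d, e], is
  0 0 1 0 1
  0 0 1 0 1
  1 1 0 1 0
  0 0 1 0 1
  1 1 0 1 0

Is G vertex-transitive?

No

Automorphisms preserve degree, but G has vertices of degree 2 and vertices of degree 3; no automorphism maps one to the other, so G is not vertex-transitive.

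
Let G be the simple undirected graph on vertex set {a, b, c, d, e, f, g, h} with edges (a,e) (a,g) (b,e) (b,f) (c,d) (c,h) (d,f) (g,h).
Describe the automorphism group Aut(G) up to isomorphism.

G is 2-regular and connected on 8 vertices, i.e. the cycle C_8. C_8 has 8 rotations and 8 reflections, so Aut(C_8) ≅ D_8 of order 16.

D_8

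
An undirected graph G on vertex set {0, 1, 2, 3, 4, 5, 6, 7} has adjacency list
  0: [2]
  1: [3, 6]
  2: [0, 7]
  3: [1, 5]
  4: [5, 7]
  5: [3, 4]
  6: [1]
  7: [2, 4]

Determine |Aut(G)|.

2

The degree sequence is [1, 2, 2, 2, 2, 2, 1, 2]; the two degree-1 vertices 0 and 6 are the ends of a path, so G = P_8. A path has exactly one nontrivial symmetry — reversal — giving Aut(G) of order 2.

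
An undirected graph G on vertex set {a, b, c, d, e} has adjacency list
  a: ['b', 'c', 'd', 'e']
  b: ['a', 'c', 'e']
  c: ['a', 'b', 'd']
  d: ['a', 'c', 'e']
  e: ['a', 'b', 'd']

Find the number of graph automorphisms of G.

8

Vertex a is the unique vertex of degree 4; the remaining 4 vertices each have degree 3 and induce a cycle, so G is the wheel on 5 vertices with hub a. Every automorphism fixes the hub and acts on the rim 4-cycle, so Aut(G) ≅ Aut(C_4) = D_4 of order 8.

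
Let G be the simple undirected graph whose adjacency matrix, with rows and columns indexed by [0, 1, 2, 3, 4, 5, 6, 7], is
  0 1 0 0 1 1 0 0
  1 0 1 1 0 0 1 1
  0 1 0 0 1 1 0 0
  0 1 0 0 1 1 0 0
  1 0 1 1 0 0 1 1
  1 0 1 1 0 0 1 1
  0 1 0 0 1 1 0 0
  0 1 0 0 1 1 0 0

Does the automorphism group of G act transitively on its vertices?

No

Automorphisms preserve degree, but G has vertices of degree 3 and vertices of degree 5; no automorphism maps one to the other, so G is not vertex-transitive.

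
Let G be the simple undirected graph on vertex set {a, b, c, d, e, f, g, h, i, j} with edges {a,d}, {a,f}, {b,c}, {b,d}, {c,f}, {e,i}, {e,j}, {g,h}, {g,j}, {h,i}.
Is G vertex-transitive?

G has two connected components, {a, b, c, d, f} and {e, g, h, i, j}; each is 2-regular, so G = C_5 ⊔ C_5. Aut of a disjoint union of two copies of C_5 is the wreath product D_5 ≀ Z_2, of order 2·10² = 200. This group acts transitively on the 10 vertices.

Yes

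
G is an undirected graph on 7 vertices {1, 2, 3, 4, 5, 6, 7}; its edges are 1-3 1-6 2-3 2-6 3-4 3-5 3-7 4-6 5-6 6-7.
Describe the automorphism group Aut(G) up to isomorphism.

The vertices split by degree into {3, 6} (degree 5) and {1, 2, 4, 5, 7} (degree 2); every edge runs between the two parts, so G is the complete bipartite graph K_{2,5}. Automorphisms preserve the bipartition setwise (since the parts differ in size) and act as S_5 × S_2 within it; |Aut| = 240.

S_5 × S_2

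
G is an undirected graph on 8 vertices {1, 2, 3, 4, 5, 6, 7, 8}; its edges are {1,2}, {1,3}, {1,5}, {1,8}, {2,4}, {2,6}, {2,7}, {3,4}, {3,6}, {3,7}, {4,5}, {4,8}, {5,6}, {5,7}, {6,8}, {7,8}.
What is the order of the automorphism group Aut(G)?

1152

G is 4-regular and bipartite with parts {1, 4, 6, 7} and {2, 3, 5, 8} (each part is independent and every cross-pair is an edge), so G = K_{4,4}. Aut(K_{4,4}) is the wreath product S_4 ≀ Z_2: permute within each part, then optionally swap the parts; |Aut| = 2·(4!)² = 1152.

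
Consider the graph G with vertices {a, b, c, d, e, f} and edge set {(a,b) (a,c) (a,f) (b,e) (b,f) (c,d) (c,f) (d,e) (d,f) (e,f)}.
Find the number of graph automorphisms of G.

Vertex f is the unique vertex of degree 5; the remaining 5 vertices each have degree 3 and induce a cycle, so G is the wheel on 6 vertices with hub f. Every automorphism fixes the hub and acts on the rim 5-cycle, so Aut(G) ≅ Aut(C_5) = D_5 of order 10.

10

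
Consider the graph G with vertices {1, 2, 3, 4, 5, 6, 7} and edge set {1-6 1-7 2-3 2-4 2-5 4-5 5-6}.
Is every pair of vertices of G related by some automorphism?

Automorphisms preserve degree, but G has vertices of degree 1 and vertices of degree 3; no automorphism maps one to the other, so G is not vertex-transitive.

No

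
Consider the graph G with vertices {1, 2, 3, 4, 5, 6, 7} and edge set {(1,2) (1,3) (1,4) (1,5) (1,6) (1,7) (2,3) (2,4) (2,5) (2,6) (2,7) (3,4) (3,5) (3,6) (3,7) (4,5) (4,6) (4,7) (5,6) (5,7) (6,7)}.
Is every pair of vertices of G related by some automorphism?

All 7 vertices are pairwise adjacent: G = K_7. Any permutation of the 7 vertices preserves K_7, so Aut(K_7) = S_7 of order 7! = 5040. Under this action every vertex can be carried to every other, so G is vertex-transitive.

Yes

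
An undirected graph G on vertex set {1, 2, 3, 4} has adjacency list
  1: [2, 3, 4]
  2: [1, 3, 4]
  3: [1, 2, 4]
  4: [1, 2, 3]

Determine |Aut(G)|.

24

Every vertex has degree 3, so G is the complete graph K_4. Any permutation of the 4 vertices preserves K_4, so Aut(K_4) = S_4 of order 4! = 24.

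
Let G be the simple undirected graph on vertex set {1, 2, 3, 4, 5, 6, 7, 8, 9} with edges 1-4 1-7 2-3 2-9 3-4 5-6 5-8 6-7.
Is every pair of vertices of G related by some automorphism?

Automorphisms preserve degree, but G has vertices of degree 1 and vertices of degree 2; no automorphism maps one to the other, so G is not vertex-transitive.

No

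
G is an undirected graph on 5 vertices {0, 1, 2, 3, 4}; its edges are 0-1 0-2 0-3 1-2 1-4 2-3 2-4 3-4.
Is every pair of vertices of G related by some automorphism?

Vertex 2 is the only vertex of degree 4, so every automorphism fixes it; G is not vertex-transitive.

No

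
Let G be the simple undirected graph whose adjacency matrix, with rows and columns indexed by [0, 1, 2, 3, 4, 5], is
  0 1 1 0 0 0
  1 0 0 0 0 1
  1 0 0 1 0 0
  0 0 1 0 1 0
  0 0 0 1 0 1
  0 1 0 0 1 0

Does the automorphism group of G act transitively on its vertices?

Every vertex has degree 2 and the graph is connected, so G is the 6-cycle C_6. C_6 has 6 rotations and 6 reflections, so Aut(C_6) ≅ D_6 of order 12. Under this action every vertex can be carried to every other, so G is vertex-transitive.

Yes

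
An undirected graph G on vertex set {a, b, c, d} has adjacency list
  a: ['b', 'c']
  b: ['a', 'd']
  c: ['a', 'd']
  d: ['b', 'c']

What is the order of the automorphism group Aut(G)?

8

Every vertex has degree 2 and the graph is connected, so G is the 4-cycle C_4. C_4 has 4 rotations and 4 reflections, so Aut(C_4) ≅ D_4 of order 8.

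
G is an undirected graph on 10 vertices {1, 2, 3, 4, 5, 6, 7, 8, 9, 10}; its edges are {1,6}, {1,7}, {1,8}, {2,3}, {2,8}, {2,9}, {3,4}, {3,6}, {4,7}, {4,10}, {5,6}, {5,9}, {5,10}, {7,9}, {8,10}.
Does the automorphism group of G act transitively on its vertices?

G is 3-regular on 10 vertices with no triangles and no 4-cycles (girth 5): this is the Petersen graph. It is a classical fact that the Petersen graph has automorphism group S_5 (order 120), arising from its description as the Kneser graph K(5,2). This group acts transitively on the 10 vertices.

Yes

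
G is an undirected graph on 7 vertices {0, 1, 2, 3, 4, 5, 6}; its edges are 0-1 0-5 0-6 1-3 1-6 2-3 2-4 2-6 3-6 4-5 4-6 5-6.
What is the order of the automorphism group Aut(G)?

Vertex 6 is the unique vertex of degree 6; the remaining 6 vertices each have degree 3 and induce a cycle, so G is the wheel on 7 vertices with hub 6. Every automorphism fixes the hub and acts on the rim 6-cycle, so Aut(G) ≅ Aut(C_6) = D_6 of order 12.

12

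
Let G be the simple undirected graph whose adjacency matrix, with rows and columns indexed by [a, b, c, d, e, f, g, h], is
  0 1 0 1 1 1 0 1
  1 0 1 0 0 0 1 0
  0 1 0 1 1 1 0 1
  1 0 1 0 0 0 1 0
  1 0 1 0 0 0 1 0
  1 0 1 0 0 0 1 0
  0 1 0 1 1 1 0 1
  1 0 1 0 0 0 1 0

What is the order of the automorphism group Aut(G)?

720

The vertices split by degree into {a, c, g} (degree 5) and {b, d, e, f, h} (degree 3); every edge runs between the two parts, so G is the complete bipartite graph K_{3,5}. Automorphisms preserve the bipartition setwise (since the parts differ in size) and act as S_5 × S_3 within it; |Aut| = 720.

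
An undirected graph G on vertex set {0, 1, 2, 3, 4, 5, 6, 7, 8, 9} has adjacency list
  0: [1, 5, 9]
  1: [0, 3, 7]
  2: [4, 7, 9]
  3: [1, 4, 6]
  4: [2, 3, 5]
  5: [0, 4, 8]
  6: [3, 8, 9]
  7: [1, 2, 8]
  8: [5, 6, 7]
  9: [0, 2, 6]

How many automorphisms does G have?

120

G is 3-regular on 10 vertices with no triangles and no 4-cycles (girth 5): this is the Petersen graph. It is a classical fact that the Petersen graph has automorphism group S_5 (order 120), arising from its description as the Kneser graph K(5,2).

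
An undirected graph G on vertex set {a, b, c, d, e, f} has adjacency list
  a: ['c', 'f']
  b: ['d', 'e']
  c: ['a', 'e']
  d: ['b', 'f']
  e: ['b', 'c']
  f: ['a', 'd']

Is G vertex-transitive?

Every vertex has degree 2 and the graph is connected, so G is the 6-cycle C_6. C_6 has 6 rotations and 6 reflections, so Aut(C_6) ≅ D_6 of order 12. Under this action every vertex can be carried to every other, so G is vertex-transitive.

Yes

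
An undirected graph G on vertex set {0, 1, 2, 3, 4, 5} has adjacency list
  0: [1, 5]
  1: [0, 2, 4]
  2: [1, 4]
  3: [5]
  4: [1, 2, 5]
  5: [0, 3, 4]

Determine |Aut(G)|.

1

The degree sequence is [2, 3, 2, 1, 3, 3]. Checking the degree-preserving permutations of the vertex set shows that none except the identity preserves every edge, so Aut(G) is trivial.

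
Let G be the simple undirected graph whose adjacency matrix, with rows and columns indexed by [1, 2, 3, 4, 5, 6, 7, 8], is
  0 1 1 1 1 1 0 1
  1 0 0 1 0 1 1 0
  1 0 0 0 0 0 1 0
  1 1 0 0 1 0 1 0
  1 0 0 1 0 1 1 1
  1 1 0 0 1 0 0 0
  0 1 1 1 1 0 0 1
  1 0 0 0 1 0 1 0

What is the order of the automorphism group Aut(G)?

Degrees alone do not determine every vertex (e.g. 2 and 4 both have degree 4), but their neighbour-degree multisets differ: N(2) has degrees [3, 4, 5, 6] while N(4) has degrees [4, 5, 5, 6]. Repeating this refinement separates all vertices, so the only automorphism is the identity.

1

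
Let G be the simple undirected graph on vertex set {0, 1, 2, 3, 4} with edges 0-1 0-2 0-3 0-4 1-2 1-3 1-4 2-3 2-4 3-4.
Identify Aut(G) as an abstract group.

the symmetric group on 5 letters

All 5 vertices are pairwise adjacent: G = K_5. Any permutation of the 5 vertices preserves K_5, so Aut(K_5) = S_5 of order 5! = 120.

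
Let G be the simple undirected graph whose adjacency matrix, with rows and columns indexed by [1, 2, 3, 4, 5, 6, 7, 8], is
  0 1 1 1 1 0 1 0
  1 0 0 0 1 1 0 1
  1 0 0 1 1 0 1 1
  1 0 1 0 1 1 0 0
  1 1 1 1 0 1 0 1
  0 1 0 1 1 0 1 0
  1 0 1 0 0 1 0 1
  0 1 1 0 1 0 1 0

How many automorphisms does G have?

The degree sequence is [5, 4, 5, 4, 6, 4, 4, 4]. Checking the degree-preserving permutations of the vertex set shows that none except the identity preserves every edge, so Aut(G) is trivial.

1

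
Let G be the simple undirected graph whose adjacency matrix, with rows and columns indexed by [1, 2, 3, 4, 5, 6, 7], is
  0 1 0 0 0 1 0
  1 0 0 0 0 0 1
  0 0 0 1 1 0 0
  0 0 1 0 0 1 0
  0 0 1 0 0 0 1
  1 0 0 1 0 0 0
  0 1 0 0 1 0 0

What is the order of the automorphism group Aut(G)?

G is 2-regular and connected on 7 vertices, i.e. the cycle C_7. C_7 has 7 rotations and 7 reflections, so Aut(C_7) ≅ D_7 of order 14.

14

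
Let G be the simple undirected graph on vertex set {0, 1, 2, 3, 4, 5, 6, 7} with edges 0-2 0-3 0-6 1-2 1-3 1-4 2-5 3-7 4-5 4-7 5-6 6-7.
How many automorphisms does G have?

48

G is 3-regular and bipartite on 2^3 = 8 vertices with girth 4; it is the hypercube graph Q_3. Aut(Q_3) consists of the signed permutations of the 3 coordinate axes: 3! permutations times 2^3 sign flips, so |Aut| = 2^3·3! = 48.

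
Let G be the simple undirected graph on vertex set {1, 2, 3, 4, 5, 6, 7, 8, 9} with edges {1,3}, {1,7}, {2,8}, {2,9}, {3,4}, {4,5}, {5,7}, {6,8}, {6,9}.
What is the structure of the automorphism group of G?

D_4 × D_5

G has two connected components, {1, 3, 4, 5, 7} and {2, 6, 8, 9}; each is 2-regular, so G = C_5 ⊔ C_4. No automorphism exchanges components of different sizes, hence Aut(G) is the direct product D_4 × D_5, order 80.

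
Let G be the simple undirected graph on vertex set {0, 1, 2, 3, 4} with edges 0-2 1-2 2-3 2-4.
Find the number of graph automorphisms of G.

Vertex 2 has degree 4 and every other vertex has degree 1, so G is the star K_{1,4} with centre 2. The 4 leaves are pairwise interchangeable while the centre is fixed, giving Aut(G) = S_4.

24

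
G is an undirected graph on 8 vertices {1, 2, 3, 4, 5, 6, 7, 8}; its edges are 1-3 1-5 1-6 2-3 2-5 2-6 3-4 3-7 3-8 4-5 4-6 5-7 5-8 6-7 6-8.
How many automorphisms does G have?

720

The vertices split by degree into {3, 5, 6} (degree 5) and {1, 2, 4, 7, 8} (degree 3); every edge runs between the two parts, so G is the complete bipartite graph K_{3,5}. The parts have unequal sizes, so no automorphism swaps them; each part is permuted independently, giving S_3 × S_5 of order 3!·5! = 720.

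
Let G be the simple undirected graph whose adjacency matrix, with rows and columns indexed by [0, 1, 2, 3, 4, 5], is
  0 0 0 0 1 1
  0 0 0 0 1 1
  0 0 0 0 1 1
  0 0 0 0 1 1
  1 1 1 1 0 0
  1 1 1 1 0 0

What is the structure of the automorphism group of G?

S_4 × S_2

The vertices split by degree into {4, 5} (degree 4) and {0, 1, 2, 3} (degree 2); every edge runs between the two parts, so G is the complete bipartite graph K_{2,4}. The parts have unequal sizes, so no automorphism swaps them; each part is permuted independently, giving S_4 × S_2 of order 4!·2! = 48.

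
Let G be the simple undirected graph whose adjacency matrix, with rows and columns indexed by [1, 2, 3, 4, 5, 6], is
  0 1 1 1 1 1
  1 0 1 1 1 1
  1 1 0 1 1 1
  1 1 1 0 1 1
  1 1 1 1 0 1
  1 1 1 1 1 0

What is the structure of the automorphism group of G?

Every vertex has degree 5, so G is the complete graph K_6. Every bijection on the vertex set is an automorphism of K_6; hence Aut(K_6) ≅ S_6, order 720.

S_6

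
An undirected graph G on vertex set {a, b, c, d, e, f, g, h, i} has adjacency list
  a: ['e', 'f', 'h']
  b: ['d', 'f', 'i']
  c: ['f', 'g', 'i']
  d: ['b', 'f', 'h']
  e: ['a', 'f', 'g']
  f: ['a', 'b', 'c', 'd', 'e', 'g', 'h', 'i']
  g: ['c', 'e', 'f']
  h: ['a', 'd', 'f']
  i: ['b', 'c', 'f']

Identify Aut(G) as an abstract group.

Vertex f is the unique vertex of degree 8; the remaining 8 vertices each have degree 3 and induce a cycle, so G is the wheel on 9 vertices with hub f. With the hub fixed, the remaining symmetry is that of the rim cycle C_8, giving the dihedral group D_8.

the dihedral group of order 16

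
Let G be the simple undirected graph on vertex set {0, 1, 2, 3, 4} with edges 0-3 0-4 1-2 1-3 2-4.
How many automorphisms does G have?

Every vertex has degree 2 and the graph is connected, so G is the 5-cycle C_5. The automorphisms of the 5-cycle are exactly the symmetries of a regular 5-gon: the dihedral group D_5, |D_5| = 10.

10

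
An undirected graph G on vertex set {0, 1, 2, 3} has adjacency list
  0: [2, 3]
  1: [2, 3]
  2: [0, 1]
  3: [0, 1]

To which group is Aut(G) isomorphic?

G is 2-regular and bipartite on 2^2 = 4 vertices with girth 4; it is the hypercube graph Q_2. Aut(Q_2) consists of the signed permutations of the 2 coordinate axes: 2! permutations times 2^2 sign flips, so |Aut| = 2^2·2! = 8.

the hyperoctahedral group B_2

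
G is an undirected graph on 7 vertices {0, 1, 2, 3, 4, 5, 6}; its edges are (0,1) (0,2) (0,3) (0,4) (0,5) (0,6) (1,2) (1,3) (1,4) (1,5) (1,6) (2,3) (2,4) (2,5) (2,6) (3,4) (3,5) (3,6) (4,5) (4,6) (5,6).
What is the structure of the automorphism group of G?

S_7

All 7 vertices are pairwise adjacent: G = K_7. Any permutation of the 7 vertices preserves K_7, so Aut(K_7) = S_7 of order 7! = 5040.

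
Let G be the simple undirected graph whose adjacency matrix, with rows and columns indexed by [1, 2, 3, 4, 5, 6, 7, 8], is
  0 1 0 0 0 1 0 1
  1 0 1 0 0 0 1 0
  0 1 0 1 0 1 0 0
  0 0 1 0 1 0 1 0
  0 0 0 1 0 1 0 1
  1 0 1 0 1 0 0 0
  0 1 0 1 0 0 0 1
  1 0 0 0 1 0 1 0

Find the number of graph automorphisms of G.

G is 3-regular and bipartite on 2^3 = 8 vertices with girth 4; it is the hypercube graph Q_3. The symmetry group of the 3-cube is the hyperoctahedral group B_3 = Z_2 ≀ S_3, of order 2^3·3! = 48.

48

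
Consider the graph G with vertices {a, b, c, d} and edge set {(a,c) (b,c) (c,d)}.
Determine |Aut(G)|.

Vertex c has degree 3 and every other vertex has degree 1, so G is the star K_{1,3} with centre c. Any automorphism fixes the centre and permutes the 3 leaves freely, so Aut(G) ≅ S_3 of order 3! = 6.

6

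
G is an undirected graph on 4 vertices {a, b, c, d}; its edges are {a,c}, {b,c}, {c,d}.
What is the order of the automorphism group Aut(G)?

6

Vertex c has degree 3 and every other vertex has degree 1, so G is the star K_{1,3} with centre c. The 3 leaves are pairwise interchangeable while the centre is fixed, giving Aut(G) = S_3.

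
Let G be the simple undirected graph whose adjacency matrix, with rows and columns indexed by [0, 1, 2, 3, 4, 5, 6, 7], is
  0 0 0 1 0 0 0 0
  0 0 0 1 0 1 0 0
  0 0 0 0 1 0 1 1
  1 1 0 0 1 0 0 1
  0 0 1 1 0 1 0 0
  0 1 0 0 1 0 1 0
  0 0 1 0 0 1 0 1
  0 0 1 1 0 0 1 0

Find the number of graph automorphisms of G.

1

The degree sequence is [1, 2, 3, 4, 3, 3, 3, 3]. Checking the degree-preserving permutations of the vertex set shows that none except the identity preserves every edge, so Aut(G) is trivial.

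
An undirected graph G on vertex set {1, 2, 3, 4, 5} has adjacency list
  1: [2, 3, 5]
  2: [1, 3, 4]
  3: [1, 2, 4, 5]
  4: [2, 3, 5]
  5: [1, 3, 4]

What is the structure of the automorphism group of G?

D_4

Vertex 3 is the unique vertex of degree 4; the remaining 4 vertices each have degree 3 and induce a cycle, so G is the wheel on 5 vertices with hub 3. With the hub fixed, the remaining symmetry is that of the rim cycle C_4, giving the dihedral group D_4.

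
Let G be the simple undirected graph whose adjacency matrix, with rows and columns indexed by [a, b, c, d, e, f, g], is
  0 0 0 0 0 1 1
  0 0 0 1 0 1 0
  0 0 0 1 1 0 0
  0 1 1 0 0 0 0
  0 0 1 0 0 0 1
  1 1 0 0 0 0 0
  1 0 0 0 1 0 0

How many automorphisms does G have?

14

Every vertex has degree 2 and the graph is connected, so G is the 7-cycle C_7. C_7 has 7 rotations and 7 reflections, so Aut(C_7) ≅ D_7 of order 14.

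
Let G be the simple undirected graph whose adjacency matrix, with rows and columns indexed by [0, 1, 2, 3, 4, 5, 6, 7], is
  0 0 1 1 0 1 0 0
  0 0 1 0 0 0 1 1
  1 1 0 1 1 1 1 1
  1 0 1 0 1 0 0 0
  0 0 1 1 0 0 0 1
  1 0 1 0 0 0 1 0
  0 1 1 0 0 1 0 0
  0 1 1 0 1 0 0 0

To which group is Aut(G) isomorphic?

Vertex 2 is the unique vertex of degree 7; the remaining 7 vertices each have degree 3 and induce a cycle, so G is the wheel on 8 vertices with hub 2. With the hub fixed, the remaining symmetry is that of the rim cycle C_7, giving the dihedral group D_7.

the dihedral group of order 14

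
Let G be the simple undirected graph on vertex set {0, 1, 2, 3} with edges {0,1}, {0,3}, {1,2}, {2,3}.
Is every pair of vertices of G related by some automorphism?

G is 2-regular and bipartite with parts {1, 3} and {0, 2} (each part is independent and every cross-pair is an edge), so G = K_{2,2}. Aut(K_{2,2}) is the wreath product S_2 ≀ Z_2: permute within each part, then optionally swap the parts; |Aut| = 2·(2!)² = 8. This group acts transitively on the 4 vertices.

Yes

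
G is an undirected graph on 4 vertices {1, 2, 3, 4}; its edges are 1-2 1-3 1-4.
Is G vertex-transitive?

No

Vertex 1 is the only vertex of degree 3, so every automorphism fixes it; G is not vertex-transitive.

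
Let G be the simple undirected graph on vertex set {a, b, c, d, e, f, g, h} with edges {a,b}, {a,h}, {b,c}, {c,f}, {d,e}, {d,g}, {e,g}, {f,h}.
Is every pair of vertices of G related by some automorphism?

G has two connected components, {a, b, c, f, h} and {d, e, g}; each is 2-regular, so G = C_5 ⊔ C_3. The orbit of a under Aut(G) is {a, b, c, f, h}, which does not contain d, so G is not vertex-transitive.

No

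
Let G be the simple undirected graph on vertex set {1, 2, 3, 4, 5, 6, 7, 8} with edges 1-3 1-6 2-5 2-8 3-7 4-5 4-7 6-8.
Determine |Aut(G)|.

Every vertex has degree 2 and the graph is connected, so G is the 8-cycle C_8. The automorphisms of the 8-cycle are exactly the symmetries of a regular 8-gon: the dihedral group D_8, |D_8| = 16.

16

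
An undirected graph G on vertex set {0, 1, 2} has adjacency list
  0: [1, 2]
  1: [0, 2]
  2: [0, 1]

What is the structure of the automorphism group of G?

S_3

All 3 vertices are pairwise adjacent: G = K_3. Every bijection on the vertex set is an automorphism of K_3; hence Aut(K_3) ≅ S_3, order 6.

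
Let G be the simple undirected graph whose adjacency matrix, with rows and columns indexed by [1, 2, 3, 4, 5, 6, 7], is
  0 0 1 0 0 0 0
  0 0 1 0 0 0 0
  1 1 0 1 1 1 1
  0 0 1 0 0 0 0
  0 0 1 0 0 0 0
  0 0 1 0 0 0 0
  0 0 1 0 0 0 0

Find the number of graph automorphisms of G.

720

Vertex 3 has degree 6 and every other vertex has degree 1, so G is the star K_{1,6} with centre 3. The 6 leaves are pairwise interchangeable while the centre is fixed, giving Aut(G) = S_6.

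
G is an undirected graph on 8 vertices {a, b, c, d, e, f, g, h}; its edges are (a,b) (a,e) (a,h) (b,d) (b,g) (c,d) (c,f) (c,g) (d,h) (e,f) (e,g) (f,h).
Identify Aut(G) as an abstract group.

Z_2^3 ⋊ S_3

G is 3-regular and bipartite on 2^3 = 8 vertices with girth 4; it is the hypercube graph Q_3. The symmetry group of the 3-cube is the hyperoctahedral group B_3 = Z_2 ≀ S_3, of order 2^3·3! = 48.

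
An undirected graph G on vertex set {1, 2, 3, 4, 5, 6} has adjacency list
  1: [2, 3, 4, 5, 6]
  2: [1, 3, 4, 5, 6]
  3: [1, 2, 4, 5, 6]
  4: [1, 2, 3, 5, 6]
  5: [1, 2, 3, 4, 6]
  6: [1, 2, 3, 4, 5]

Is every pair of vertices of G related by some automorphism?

All 6 vertices are pairwise adjacent: G = K_6. Any permutation of the 6 vertices preserves K_6, so Aut(K_6) = S_6 of order 6! = 720. This group acts transitively on the 6 vertices.

Yes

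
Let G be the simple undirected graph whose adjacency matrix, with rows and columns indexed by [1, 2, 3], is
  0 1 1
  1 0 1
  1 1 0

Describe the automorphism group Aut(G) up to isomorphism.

S_3

All 3 vertices are pairwise adjacent: G = K_3. Every bijection on the vertex set is an automorphism of K_3; hence Aut(K_3) ≅ S_3, order 6.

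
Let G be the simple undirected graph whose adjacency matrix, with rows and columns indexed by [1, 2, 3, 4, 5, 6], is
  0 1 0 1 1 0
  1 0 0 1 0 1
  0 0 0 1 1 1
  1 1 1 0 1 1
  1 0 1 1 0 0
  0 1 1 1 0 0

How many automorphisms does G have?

Vertex 4 is the unique vertex of degree 5; the remaining 5 vertices each have degree 3 and induce a cycle, so G is the wheel on 6 vertices with hub 4. With the hub fixed, the remaining symmetry is that of the rim cycle C_5, giving the dihedral group D_5.

10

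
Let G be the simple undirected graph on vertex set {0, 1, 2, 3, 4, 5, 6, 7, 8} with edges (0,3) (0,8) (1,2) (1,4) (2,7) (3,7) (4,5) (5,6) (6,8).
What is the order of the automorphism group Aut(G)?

G is 2-regular and connected on 9 vertices, i.e. the cycle C_9. C_9 has 9 rotations and 9 reflections, so Aut(C_9) ≅ D_9 of order 18.

18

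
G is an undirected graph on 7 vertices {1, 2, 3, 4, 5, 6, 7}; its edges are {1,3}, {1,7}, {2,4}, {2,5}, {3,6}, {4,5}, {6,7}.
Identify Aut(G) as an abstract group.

G has two connected components, {1, 3, 6, 7} and {2, 4, 5}; each is 2-regular, so G = C_4 ⊔ C_3. No automorphism exchanges components of different sizes, hence Aut(G) is the direct product D_3 × D_4, order 48.

D_3 × D_4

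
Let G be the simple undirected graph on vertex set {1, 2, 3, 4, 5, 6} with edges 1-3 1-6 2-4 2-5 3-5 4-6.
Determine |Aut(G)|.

12

G is 2-regular and connected on 6 vertices, i.e. the cycle C_6. C_6 has 6 rotations and 6 reflections, so Aut(C_6) ≅ D_6 of order 12.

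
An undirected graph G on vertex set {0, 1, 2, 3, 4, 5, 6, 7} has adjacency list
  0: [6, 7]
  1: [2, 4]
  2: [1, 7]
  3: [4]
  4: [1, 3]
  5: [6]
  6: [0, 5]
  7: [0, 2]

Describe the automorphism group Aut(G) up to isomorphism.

The degree sequence is [2, 2, 2, 1, 2, 1, 2, 2]; the two degree-1 vertices 3 and 5 are the ends of a path, so G = P_8. The only nontrivial automorphism of a path is the end-to-end reflection, so Aut(G) ≅ Z_2.

C_2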